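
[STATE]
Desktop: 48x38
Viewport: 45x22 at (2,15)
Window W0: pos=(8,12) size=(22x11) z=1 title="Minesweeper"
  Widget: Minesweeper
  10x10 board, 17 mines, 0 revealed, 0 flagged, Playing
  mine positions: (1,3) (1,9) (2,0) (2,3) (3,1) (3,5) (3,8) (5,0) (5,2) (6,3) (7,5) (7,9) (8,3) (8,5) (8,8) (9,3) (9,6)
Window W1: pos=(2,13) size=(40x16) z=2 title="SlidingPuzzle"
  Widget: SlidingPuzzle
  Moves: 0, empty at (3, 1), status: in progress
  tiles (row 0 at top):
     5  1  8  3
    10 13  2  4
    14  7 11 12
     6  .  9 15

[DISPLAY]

┠──────────────────────────────────────┨     
┃┌────┬────┬────┬────┐                 ┃     
┃│  5 │  1 │  8 │  3 │                 ┃     
┃├────┼────┼────┼────┤                 ┃     
┃│ 10 │ 13 │  2 │  4 │                 ┃     
┃├────┼────┼────┼────┤                 ┃     
┃│ 14 │  7 │ 11 │ 12 │                 ┃     
┃├────┼────┼────┼────┤                 ┃     
┃│  6 │    │  9 │ 15 │                 ┃     
┃└────┴────┴────┴────┘                 ┃     
┃Moves: 0                              ┃     
┃                                      ┃     
┃                                      ┃     
┗━━━━━━━━━━━━━━━━━━━━━━━━━━━━━━━━━━━━━━┛     
                                             
                                             
                                             
                                             
                                             
                                             
                                             
                                             


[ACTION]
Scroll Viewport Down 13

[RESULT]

┃┌────┬────┬────┬────┐                 ┃     
┃│  5 │  1 │  8 │  3 │                 ┃     
┃├────┼────┼────┼────┤                 ┃     
┃│ 10 │ 13 │  2 │  4 │                 ┃     
┃├────┼────┼────┼────┤                 ┃     
┃│ 14 │  7 │ 11 │ 12 │                 ┃     
┃├────┼────┼────┼────┤                 ┃     
┃│  6 │    │  9 │ 15 │                 ┃     
┃└────┴────┴────┴────┘                 ┃     
┃Moves: 0                              ┃     
┃                                      ┃     
┃                                      ┃     
┗━━━━━━━━━━━━━━━━━━━━━━━━━━━━━━━━━━━━━━┛     
                                             
                                             
                                             
                                             
                                             
                                             
                                             
                                             
                                             


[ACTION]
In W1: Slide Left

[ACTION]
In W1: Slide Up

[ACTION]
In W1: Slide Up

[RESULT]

┃┌────┬────┬────┬────┐                 ┃     
┃│  5 │  1 │  8 │  3 │                 ┃     
┃├────┼────┼────┼────┤                 ┃     
┃│ 10 │ 13 │  2 │  4 │                 ┃     
┃├────┼────┼────┼────┤                 ┃     
┃│ 14 │  7 │ 11 │ 12 │                 ┃     
┃├────┼────┼────┼────┤                 ┃     
┃│  6 │  9 │    │ 15 │                 ┃     
┃└────┴────┴────┴────┘                 ┃     
┃Moves: 1                              ┃     
┃                                      ┃     
┃                                      ┃     
┗━━━━━━━━━━━━━━━━━━━━━━━━━━━━━━━━━━━━━━┛     
                                             
                                             
                                             
                                             
                                             
                                             
                                             
                                             
                                             


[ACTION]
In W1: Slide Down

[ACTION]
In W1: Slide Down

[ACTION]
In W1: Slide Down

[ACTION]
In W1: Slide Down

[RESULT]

┃┌────┬────┬────┬────┐                 ┃     
┃│  5 │  1 │    │  3 │                 ┃     
┃├────┼────┼────┼────┤                 ┃     
┃│ 10 │ 13 │  8 │  4 │                 ┃     
┃├────┼────┼────┼────┤                 ┃     
┃│ 14 │  7 │  2 │ 12 │                 ┃     
┃├────┼────┼────┼────┤                 ┃     
┃│  6 │  9 │ 11 │ 15 │                 ┃     
┃└────┴────┴────┴────┘                 ┃     
┃Moves: 4                              ┃     
┃                                      ┃     
┃                                      ┃     
┗━━━━━━━━━━━━━━━━━━━━━━━━━━━━━━━━━━━━━━┛     
                                             
                                             
                                             
                                             
                                             
                                             
                                             
                                             
                                             


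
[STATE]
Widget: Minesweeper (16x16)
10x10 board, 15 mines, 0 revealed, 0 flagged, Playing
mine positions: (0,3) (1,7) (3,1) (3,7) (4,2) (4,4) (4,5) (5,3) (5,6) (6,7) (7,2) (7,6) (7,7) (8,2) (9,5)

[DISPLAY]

■■■■■■■■■■      
■■■■■■■■■■      
■■■■■■■■■■      
■■■■■■■■■■      
■■■■■■■■■■      
■■■■■■■■■■      
■■■■■■■■■■      
■■■■■■■■■■      
■■■■■■■■■■      
■■■■■■■■■■      
                
                
                
                
                
                


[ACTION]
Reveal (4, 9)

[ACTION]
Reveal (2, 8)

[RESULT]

■■■■■■■■1       
■■■■■■■■1       
■■■■■■■■2       
■■■■■■■■1       
■■■■■■■■1       
■■■■■■■■1       
■■■■■■■■2       
■■■■■■■■2       
■■■■■■321       
■■■■■■1         
                
                
                
                
                
                


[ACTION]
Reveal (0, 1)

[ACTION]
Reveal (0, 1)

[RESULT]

  1■■■■■1       
  1■■■■■1       
111■■■■■2       
■■■■■■■■1       
■■■■■■■■1       
■■■■■■■■1       
■■■■■■■■2       
■■■■■■■■2       
■■■■■■321       
■■■■■■1         
                
                
                
                
                
                


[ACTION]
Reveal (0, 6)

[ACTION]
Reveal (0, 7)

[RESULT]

  1■■■111       
  1■■■■■1       
111■■■■■2       
■■■■■■■■1       
■■■■■■■■1       
■■■■■■■■1       
■■■■■■■■2       
■■■■■■■■2       
■■■■■■321       
■■■■■■1         
                
                
                
                
                
                


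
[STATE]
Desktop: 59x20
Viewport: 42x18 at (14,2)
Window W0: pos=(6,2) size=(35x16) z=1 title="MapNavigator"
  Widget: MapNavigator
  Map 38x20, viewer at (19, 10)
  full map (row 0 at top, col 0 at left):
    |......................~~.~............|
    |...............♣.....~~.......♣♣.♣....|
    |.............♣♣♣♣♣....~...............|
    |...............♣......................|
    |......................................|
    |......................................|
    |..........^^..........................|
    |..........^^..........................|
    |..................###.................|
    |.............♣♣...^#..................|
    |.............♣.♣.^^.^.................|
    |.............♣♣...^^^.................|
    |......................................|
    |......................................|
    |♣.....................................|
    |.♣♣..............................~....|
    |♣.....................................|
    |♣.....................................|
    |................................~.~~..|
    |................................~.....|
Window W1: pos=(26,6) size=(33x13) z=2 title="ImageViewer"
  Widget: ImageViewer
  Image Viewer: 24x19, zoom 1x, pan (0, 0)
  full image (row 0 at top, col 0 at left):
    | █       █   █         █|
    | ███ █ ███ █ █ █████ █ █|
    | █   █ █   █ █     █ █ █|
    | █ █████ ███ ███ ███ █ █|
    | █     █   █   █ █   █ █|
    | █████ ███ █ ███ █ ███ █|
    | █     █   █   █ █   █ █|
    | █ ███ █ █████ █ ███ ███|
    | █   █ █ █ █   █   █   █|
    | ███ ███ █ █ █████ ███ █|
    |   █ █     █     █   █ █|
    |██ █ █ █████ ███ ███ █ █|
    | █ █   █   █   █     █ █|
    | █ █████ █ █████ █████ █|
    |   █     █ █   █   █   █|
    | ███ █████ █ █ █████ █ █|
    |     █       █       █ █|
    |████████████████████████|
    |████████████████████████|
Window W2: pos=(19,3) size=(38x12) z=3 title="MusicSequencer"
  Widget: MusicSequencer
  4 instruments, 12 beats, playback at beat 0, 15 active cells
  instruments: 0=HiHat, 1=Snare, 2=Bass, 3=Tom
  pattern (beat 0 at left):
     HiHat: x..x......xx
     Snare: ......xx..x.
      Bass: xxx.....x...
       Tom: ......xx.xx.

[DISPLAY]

━━━━━━━━━━━━━━━━━━━━━━━━━━┓               
igato┏━━━━━━━━━━━━━━━━━━━━━━━━━━━━━━━━━━━━
─────┃ MusicSequencer                     
.....┠────────────────────────────────────
.....┃      ▼12345678901                  
^^...┃ HiHat█··█······██                  
^^...┃ Snare······██··█·                  
.....┃  Bass███·····█···                  
...♣♣┃   Tom······██·██·                  
...♣.┃                                    
...♣♣┃                                    
.....┃                                    
.....┗━━━━━━━━━━━━━━━━━━━━━━━━━━━━━━━━━━━━
............┃ █     █   █   █ █   █ █     
............┃ █ ███ █ █████ █ ███ ███     
━━━━━━━━━━━━┃ █   █ █ █ █   █   █   █     
            ┗━━━━━━━━━━━━━━━━━━━━━━━━━━━━━
                                          


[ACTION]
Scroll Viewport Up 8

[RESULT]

                                          
                                          
━━━━━━━━━━━━━━━━━━━━━━━━━━┓               
igato┏━━━━━━━━━━━━━━━━━━━━━━━━━━━━━━━━━━━━
─────┃ MusicSequencer                     
.....┠────────────────────────────────────
.....┃      ▼12345678901                  
^^...┃ HiHat█··█······██                  
^^...┃ Snare······██··█·                  
.....┃  Bass███·····█···                  
...♣♣┃   Tom······██·██·                  
...♣.┃                                    
...♣♣┃                                    
.....┃                                    
.....┗━━━━━━━━━━━━━━━━━━━━━━━━━━━━━━━━━━━━
............┃ █     █   █   █ █   █ █     
............┃ █ ███ █ █████ █ ███ ███     
━━━━━━━━━━━━┃ █   █ █ █ █   █   █   █     


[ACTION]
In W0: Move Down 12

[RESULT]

                                          
                                          
━━━━━━━━━━━━━━━━━━━━━━━━━━┓               
igato┏━━━━━━━━━━━━━━━━━━━━━━━━━━━━━━━━━━━━
─────┃ MusicSequencer                     
.....┠────────────────────────────────────
.....┃      ▼12345678901                  
.....┃ HiHat█··█······██                  
.....┃ Snare······██··█·                  
.....┃  Bass███·····█···                  
.....┃   Tom······██·██·                  
.....┃                                    
     ┃                                    
     ┃                                    
     ┗━━━━━━━━━━━━━━━━━━━━━━━━━━━━━━━━━━━━
            ┃ █     █   █   █ █   █ █     
            ┃ █ ███ █ █████ █ ███ ███     
━━━━━━━━━━━━┃ █   █ █ █ █   █   █   █     


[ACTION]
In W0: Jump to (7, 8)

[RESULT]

                                          
                                          
━━━━━━━━━━━━━━━━━━━━━━━━━━┓               
igato┏━━━━━━━━━━━━━━━━━━━━━━━━━━━━━━━━━━━━
─────┃ MusicSequencer                     
  ...┠────────────────────────────────────
  ...┃      ▼12345678901                  
  ...┃ HiHat█··█······██                  
  ...┃ Snare······██··█·                  
  ...┃  Bass███·····█···                  
  ...┃   Tom······██·██·                  
  ...┃                                    
  ...┃                                    
  ...┃                                    
  ...┗━━━━━━━━━━━━━━━━━━━━━━━━━━━━━━━━━━━━
  ..........┃ █     █   █   █ █   █ █     
  ..........┃ █ ███ █ █████ █ ███ ███     
━━━━━━━━━━━━┃ █   █ █ █ █   █   █   █     


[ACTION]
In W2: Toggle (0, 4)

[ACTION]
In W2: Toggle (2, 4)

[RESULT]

                                          
                                          
━━━━━━━━━━━━━━━━━━━━━━━━━━┓               
igato┏━━━━━━━━━━━━━━━━━━━━━━━━━━━━━━━━━━━━
─────┃ MusicSequencer                     
  ...┠────────────────────────────────────
  ...┃      ▼12345678901                  
  ...┃ HiHat█··██·····██                  
  ...┃ Snare······██··█·                  
  ...┃  Bass███·█···█···                  
  ...┃   Tom······██·██·                  
  ...┃                                    
  ...┃                                    
  ...┃                                    
  ...┗━━━━━━━━━━━━━━━━━━━━━━━━━━━━━━━━━━━━
  ..........┃ █     █   █   █ █   █ █     
  ..........┃ █ ███ █ █████ █ ███ ███     
━━━━━━━━━━━━┃ █   █ █ █ █   █   █   █     


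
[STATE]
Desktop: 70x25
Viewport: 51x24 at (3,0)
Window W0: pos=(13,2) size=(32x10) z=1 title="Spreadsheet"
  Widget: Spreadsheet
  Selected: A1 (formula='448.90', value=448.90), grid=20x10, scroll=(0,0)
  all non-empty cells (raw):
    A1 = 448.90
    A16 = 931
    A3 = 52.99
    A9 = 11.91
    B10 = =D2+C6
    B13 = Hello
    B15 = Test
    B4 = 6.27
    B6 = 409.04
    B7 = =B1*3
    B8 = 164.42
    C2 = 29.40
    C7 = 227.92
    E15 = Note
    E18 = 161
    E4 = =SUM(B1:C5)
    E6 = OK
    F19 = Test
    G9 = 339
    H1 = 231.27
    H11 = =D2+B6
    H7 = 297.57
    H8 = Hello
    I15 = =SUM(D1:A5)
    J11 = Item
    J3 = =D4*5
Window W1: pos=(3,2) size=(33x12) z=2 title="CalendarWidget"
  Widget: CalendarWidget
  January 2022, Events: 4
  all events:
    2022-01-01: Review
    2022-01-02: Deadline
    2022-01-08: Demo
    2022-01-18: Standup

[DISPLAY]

                                                   
                                                   
┏━━━━━━━━━━━━━━━━━━━━━━━━━━━━━━━┓━━━━━━━━┓         
┃ CalendarWidget                ┃        ┃         
┠───────────────────────────────┨────────┨         
┃          January 2022         ┃        ┃         
┃Mo Tu We Th Fr Sa Su           ┃ C      ┃         
┃                1*  2*         ┃--------┃         
┃ 3  4  5  6  7  8*  9          ┃     0  ┃         
┃10 11 12 13 14 15 16           ┃ 29.40  ┃         
┃17 18* 19 20 21 22 23          ┃     0  ┃         
┃24 25 26 27 28 29 30           ┃━━━━━━━━┛         
┃31                             ┃                  
┗━━━━━━━━━━━━━━━━━━━━━━━━━━━━━━━┛                  
                                                   
                                                   
                                                   
                                                   
                                                   
                                                   
                                                   
                                                   
                                                   
                                                   


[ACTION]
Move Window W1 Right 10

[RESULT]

                                                   
                                                   
          ┏━━━━━━━━━━━━━━━━━━━━━━━━━━━━━━━┓        
          ┃ CalendarWidget                ┃        
          ┠───────────────────────────────┨        
          ┃          January 2022         ┃        
          ┃Mo Tu We Th Fr Sa Su           ┃        
          ┃                1*  2*         ┃        
          ┃ 3  4  5  6  7  8*  9          ┃        
          ┃10 11 12 13 14 15 16           ┃        
          ┃17 18* 19 20 21 22 23          ┃        
          ┃24 25 26 27 28 29 30           ┃        
          ┃31                             ┃        
          ┗━━━━━━━━━━━━━━━━━━━━━━━━━━━━━━━┛        
                                                   
                                                   
                                                   
                                                   
                                                   
                                                   
                                                   
                                                   
                                                   
                                                   


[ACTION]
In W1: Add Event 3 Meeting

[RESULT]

                                                   
                                                   
          ┏━━━━━━━━━━━━━━━━━━━━━━━━━━━━━━━┓        
          ┃ CalendarWidget                ┃        
          ┠───────────────────────────────┨        
          ┃          January 2022         ┃        
          ┃Mo Tu We Th Fr Sa Su           ┃        
          ┃                1*  2*         ┃        
          ┃ 3*  4  5  6  7  8*  9         ┃        
          ┃10 11 12 13 14 15 16           ┃        
          ┃17 18* 19 20 21 22 23          ┃        
          ┃24 25 26 27 28 29 30           ┃        
          ┃31                             ┃        
          ┗━━━━━━━━━━━━━━━━━━━━━━━━━━━━━━━┛        
                                                   
                                                   
                                                   
                                                   
                                                   
                                                   
                                                   
                                                   
                                                   
                                                   


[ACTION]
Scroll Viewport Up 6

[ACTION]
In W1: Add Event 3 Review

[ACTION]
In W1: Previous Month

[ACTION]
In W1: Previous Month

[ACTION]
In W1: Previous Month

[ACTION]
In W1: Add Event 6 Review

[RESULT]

                                                   
                                                   
          ┏━━━━━━━━━━━━━━━━━━━━━━━━━━━━━━━┓        
          ┃ CalendarWidget                ┃        
          ┠───────────────────────────────┨        
          ┃          October 2021         ┃        
          ┃Mo Tu We Th Fr Sa Su           ┃        
          ┃             1  2  3           ┃        
          ┃ 4  5  6*  7  8  9 10          ┃        
          ┃11 12 13 14 15 16 17           ┃        
          ┃18 19 20 21 22 23 24           ┃        
          ┃25 26 27 28 29 30 31           ┃        
          ┃                               ┃        
          ┗━━━━━━━━━━━━━━━━━━━━━━━━━━━━━━━┛        
                                                   
                                                   
                                                   
                                                   
                                                   
                                                   
                                                   
                                                   
                                                   
                                                   


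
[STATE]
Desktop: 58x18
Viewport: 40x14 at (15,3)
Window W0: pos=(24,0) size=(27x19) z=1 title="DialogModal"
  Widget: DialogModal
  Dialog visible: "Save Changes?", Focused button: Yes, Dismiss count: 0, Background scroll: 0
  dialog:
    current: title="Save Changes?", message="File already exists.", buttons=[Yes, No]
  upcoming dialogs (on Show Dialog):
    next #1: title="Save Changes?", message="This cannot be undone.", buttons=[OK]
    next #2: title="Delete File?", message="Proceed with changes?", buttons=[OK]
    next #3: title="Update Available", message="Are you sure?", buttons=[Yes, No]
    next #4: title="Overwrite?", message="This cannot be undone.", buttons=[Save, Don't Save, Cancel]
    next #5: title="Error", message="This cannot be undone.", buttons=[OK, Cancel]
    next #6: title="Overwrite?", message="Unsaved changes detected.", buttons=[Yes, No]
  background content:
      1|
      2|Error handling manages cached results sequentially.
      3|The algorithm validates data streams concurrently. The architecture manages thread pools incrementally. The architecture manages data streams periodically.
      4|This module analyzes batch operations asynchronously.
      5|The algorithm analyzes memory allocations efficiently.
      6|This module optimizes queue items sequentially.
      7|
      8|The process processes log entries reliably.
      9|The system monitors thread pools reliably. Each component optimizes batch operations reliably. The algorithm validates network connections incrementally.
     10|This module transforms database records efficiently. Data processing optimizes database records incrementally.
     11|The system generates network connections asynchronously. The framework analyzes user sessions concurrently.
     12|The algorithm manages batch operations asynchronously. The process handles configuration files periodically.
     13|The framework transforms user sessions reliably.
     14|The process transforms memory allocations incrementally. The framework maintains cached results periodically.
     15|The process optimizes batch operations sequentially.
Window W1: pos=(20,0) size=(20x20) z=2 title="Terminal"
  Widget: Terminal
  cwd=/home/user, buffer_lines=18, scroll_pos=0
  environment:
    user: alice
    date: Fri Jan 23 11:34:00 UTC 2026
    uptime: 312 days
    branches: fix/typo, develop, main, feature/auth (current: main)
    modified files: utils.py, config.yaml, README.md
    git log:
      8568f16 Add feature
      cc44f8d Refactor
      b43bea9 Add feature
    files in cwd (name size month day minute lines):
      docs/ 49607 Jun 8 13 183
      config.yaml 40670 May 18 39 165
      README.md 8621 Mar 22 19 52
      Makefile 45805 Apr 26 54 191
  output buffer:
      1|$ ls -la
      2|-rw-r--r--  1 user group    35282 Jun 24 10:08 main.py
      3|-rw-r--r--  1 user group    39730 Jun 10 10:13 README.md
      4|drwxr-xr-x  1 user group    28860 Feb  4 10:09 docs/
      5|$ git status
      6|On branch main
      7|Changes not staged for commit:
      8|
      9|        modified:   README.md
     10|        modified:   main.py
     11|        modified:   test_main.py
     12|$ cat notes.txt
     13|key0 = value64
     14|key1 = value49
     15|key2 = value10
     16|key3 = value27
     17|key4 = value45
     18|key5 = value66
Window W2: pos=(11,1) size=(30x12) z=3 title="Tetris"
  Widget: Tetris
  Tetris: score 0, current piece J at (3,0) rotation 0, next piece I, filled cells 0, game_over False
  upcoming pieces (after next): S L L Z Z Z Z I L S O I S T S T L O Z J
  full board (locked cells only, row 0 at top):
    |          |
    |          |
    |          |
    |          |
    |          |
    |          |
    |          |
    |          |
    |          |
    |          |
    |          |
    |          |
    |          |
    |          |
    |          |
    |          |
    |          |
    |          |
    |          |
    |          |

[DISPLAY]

─────────────────────────┨         ┃    
       │Next:            ┃anages ca┃    
       │████             ┃lidates d┃    
       │                 ┃yzes batc┃    
       │                 ┃alyzes me┃    
       │                 ┃──────┐ue┃    
       │                 ┃es?   │  ┃    
       │Score:           ┃exists│og┃    
       │0                ┃o     │ea┃    
━━━━━━━━━━━━━━━━━━━━━━━━━┛──────┘da┃    
     ┃        modified: ┃rates netw┃    
     ┃$ cat notes.txt   ┃anages bat┃    
     ┃key0 = value64    ┃ransforms ┃    
     ┃key1 = value49    ┃nsforms me┃    


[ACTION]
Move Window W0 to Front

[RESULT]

─────────┃                         ┃    
       │N┃Error handling manages ca┃    
       │█┃The algorithm validates d┃    
       │ ┃This module analyzes batc┃    
       │ ┃The algorithm analyzes me┃    
       │ ┃Th┌───────────────────┐ue┃    
       │ ┃  │   Save Changes?   │  ┃    
       │S┃Th│File already exists│og┃    
       │0┃Th│     [Yes]  No     │ea┃    
━━━━━━━━━┃Th└───────────────────┘da┃    
     ┃   ┃The system generates netw┃    
     ┃$ c┃The algorithm manages bat┃    
     ┃key┃The framework transforms ┃    
     ┃key┃The process transforms me┃    


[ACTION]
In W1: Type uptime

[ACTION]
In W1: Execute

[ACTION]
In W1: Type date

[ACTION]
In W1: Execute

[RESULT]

─────────┃                         ┃    
       │N┃Error handling manages ca┃    
       │█┃The algorithm validates d┃    
       │ ┃This module analyzes batc┃    
       │ ┃The algorithm analyzes me┃    
       │ ┃Th┌───────────────────┐ue┃    
       │ ┃  │   Save Changes?   │  ┃    
       │S┃Th│File already exists│og┃    
       │0┃Th│     [Yes]  No     │ea┃    
━━━━━━━━━┃Th└───────────────────┘da┃    
     ┃key┃The system generates netw┃    
     ┃$ u┃The algorithm manages bat┃    
     ┃ 10┃The framework transforms ┃    
     ┃$ d┃The process transforms me┃    


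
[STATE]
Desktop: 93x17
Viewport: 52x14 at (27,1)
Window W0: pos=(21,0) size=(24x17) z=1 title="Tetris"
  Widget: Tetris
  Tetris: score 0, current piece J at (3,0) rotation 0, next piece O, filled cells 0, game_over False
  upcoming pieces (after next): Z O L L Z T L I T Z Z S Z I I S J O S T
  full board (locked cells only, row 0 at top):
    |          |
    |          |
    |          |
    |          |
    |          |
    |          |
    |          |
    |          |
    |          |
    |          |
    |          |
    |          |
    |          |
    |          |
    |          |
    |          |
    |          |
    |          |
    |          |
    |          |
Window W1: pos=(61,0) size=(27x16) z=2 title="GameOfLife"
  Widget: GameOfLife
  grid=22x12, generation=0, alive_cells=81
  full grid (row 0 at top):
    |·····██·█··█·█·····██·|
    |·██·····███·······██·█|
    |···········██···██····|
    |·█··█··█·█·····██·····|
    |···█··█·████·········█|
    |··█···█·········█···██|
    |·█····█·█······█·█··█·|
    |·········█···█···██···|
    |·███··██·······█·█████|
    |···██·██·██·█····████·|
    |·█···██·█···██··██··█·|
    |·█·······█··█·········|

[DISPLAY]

is               ┃                ┃ GameOfLife      
─────────────────┨                ┠─────────────────
     │Next:      ┃                ┃Gen: 0           
     │▓▓         ┃                ┃·····██·█··█·█···
     │▓▓         ┃                ┃·██·····███······
     │           ┃                ┃···········██···█
     │           ┃                ┃·█··█··█·█·····██
     │           ┃                ┃···█··█·████·····
     │Score:     ┃                ┃··█···█·········█
     │0          ┃                ┃·█····█·█······█·
     │           ┃                ┃·········█···█···
     │           ┃                ┃·███··██·······█·
     │           ┃                ┃···██·██·██·█····
     │           ┃                ┃·█···██·█···██··█


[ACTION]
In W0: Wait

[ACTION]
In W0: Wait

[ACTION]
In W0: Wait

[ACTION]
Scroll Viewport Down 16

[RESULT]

     │Next:      ┃                ┃Gen: 0           
     │▓▓         ┃                ┃·····██·█··█·█···
     │▓▓         ┃                ┃·██·····███······
     │           ┃                ┃···········██···█
     │           ┃                ┃·█··█··█·█·····██
     │           ┃                ┃···█··█·████·····
     │Score:     ┃                ┃··█···█·········█
     │0          ┃                ┃·█····█·█······█·
     │           ┃                ┃·········█···█···
     │           ┃                ┃·███··██·······█·
     │           ┃                ┃···██·██·██·█····
     │           ┃                ┃·█···██·█···██··█
     │           ┃                ┗━━━━━━━━━━━━━━━━━
━━━━━━━━━━━━━━━━━┛                                  


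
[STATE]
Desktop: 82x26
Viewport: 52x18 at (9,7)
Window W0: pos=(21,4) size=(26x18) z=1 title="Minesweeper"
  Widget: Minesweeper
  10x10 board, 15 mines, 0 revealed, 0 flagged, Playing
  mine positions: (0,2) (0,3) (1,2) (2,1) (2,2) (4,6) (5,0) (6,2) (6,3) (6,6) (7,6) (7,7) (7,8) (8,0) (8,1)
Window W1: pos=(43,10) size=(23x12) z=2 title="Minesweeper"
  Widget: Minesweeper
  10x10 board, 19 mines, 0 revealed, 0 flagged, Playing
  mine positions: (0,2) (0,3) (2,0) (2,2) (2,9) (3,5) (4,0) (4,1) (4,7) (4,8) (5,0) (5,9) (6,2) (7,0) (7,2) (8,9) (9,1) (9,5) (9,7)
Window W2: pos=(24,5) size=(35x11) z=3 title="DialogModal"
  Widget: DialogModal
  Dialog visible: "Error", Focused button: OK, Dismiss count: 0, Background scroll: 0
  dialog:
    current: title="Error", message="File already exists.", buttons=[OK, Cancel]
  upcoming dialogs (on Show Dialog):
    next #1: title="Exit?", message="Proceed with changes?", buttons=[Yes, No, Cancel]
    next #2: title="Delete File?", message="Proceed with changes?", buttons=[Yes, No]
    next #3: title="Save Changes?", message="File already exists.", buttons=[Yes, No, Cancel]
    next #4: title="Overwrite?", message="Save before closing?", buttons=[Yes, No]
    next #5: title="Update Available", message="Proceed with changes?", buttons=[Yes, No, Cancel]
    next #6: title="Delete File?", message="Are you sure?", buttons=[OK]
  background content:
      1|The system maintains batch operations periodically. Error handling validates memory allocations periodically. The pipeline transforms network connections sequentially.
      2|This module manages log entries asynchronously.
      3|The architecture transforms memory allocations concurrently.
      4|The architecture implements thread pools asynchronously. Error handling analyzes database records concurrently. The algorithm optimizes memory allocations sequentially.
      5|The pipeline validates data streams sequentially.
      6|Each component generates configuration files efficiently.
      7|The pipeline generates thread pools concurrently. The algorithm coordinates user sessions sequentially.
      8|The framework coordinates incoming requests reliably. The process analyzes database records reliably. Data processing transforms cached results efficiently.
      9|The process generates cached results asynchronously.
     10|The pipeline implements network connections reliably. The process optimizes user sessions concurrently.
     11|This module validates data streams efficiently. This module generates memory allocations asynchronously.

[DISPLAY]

            ┃■■┠─────────────────────────────────┨  
            ┃■■┃The system maintains batch operat┃  
            ┃■■┃This┌──────────────────────┐ies a┃  
            ┃■■┃The │        Error         │memor┃━━
            ┃■■┃The │ File already exists. │threa┃  
            ┃■■┃The │    [OK]  Cancel      │strea┃──
            ┃■■┃Each└──────────────────────┘figur┃  
            ┃■■┃The pipeline generates thread poo┃  
            ┃■■┗━━━━━━━━━━━━━━━━━━━━━━━━━━━━━━━━━┛  
            ┃■■■■■■■■■■           ┃■■■■■■■■■■       
            ┃                     ┃■■■■■■■■■■       
            ┃                     ┃■■■■■■■■■■       
            ┃                     ┃■■■■■■■■■■       
            ┃                     ┃■■■■■■■■■■       
            ┗━━━━━━━━━━━━━━━━━━━━━┗━━━━━━━━━━━━━━━━━
                                                    
                                                    
                                                    


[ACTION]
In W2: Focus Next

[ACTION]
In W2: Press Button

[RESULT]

            ┃■■┠─────────────────────────────────┨  
            ┃■■┃The system maintains batch operat┃  
            ┃■■┃This module manages log entries a┃  
            ┃■■┃The architecture transforms memor┃━━
            ┃■■┃The architecture implements threa┃  
            ┃■■┃The pipeline validates data strea┃──
            ┃■■┃Each component generates configur┃  
            ┃■■┃The pipeline generates thread poo┃  
            ┃■■┗━━━━━━━━━━━━━━━━━━━━━━━━━━━━━━━━━┛  
            ┃■■■■■■■■■■           ┃■■■■■■■■■■       
            ┃                     ┃■■■■■■■■■■       
            ┃                     ┃■■■■■■■■■■       
            ┃                     ┃■■■■■■■■■■       
            ┃                     ┃■■■■■■■■■■       
            ┗━━━━━━━━━━━━━━━━━━━━━┗━━━━━━━━━━━━━━━━━
                                                    
                                                    
                                                    


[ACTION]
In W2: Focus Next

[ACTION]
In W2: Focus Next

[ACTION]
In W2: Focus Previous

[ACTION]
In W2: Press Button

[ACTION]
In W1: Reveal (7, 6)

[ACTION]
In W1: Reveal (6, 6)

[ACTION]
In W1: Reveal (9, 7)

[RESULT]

            ┃■■┠─────────────────────────────────┨  
            ┃■■┃The system maintains batch operat┃  
            ┃■■┃This module manages log entries a┃  
            ┃■■┃The architecture transforms memor┃━━
            ┃■■┃The architecture implements threa┃  
            ┃■■┃The pipeline validates data strea┃──
            ┃■■┃Each component generates configur┃  
            ┃■■┃The pipeline generates thread poo┃  
            ┃■■┗━━━━━━━━━━━━━━━━━━━━━━━━━━━━━━━━━┛  
            ┃■■■■■■■■■■           ┃■■211✹■■■■       
            ┃                     ┃✹✹1 112✹✹■       
            ┃                     ┃✹■21  123✹       
            ┃                     ┃■■✹2    1■       
            ┃                     ┃✹■✹2    1■       
            ┗━━━━━━━━━━━━━━━━━━━━━┗━━━━━━━━━━━━━━━━━
                                                    
                                                    
                                                    
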